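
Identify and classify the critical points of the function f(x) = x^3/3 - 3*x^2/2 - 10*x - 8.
f'(x) = x^2 - 3*x - 10

Solve f'(x) = 0:
  Factor: x^2 - 3*x - 10 = (x - 5)*(x + 2) = 0.
  ⇒ x = -2, 5

f''(x) = 2*x - 3
Second-derivative test at each critical point:
  f''(-2) = -7 < 0 → local maximum
  f''(5) = 7 > 0 → local minimum

Critical points: x = -2 (local maximum); x = 5 (local minimum)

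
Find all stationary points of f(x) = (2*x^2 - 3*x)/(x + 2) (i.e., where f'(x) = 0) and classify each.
f'(x) = 2*(x^2 + 4*x - 3)/(x^2 + 4*x + 4)

Solve f'(x) = 0:
  f'(x) = 2*(x^2 + 4*x - 3)/(x + 2)^2; the denominator is positive wherever f is defined, so f'(x) = 0 ⇔ 2*x^2 + 8*x - 6 = 0.
  Factor: 2*x^2 + 8*x - 6 = 2*(x^2 + 4*x - 3); x^2 + 4*x - 3 = 0 has no rational roots; quadratic formula: x = (-4 ± √28)/2.
  ⇒ x = -sqrt(7) - 2 ≈ -4.6458, -2 + sqrt(7) ≈ 0.6458

f''(x) = 28/(x^3 + 6*x^2 + 12*x + 8)
Second-derivative test at each critical point:
  f''(-4.6458) = -1.5119 < 0 → local maximum
  f''(0.6458) = 1.5119 > 0 → local minimum

Critical points: x = -sqrt(7) - 2 ≈ -4.6458 (local maximum); x = -2 + sqrt(7) ≈ 0.6458 (local minimum)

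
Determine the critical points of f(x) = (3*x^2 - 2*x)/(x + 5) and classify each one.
f'(x) = (3*x^2 + 30*x - 10)/(x^2 + 10*x + 25)

Solve f'(x) = 0:
  f'(x) = (3*x^2 + 30*x - 10)/(x + 5)^2; the denominator is positive wherever f is defined, so f'(x) = 0 ⇔ 3*x^2 + 30*x - 10 = 0.
  3*x^2 + 30*x - 10 = 0 has no rational roots; quadratic formula: x = (-30 ± √1020)/6.
  ⇒ x = -sqrt(255)/3 - 5 ≈ -10.3229, -5 + sqrt(255)/3 ≈ 0.3229

f''(x) = 170/(x^3 + 15*x^2 + 75*x + 125)
Second-derivative test at each critical point:
  f''(-10.3229) = -1.1272 < 0 → local maximum
  f''(0.3229) = 1.1272 > 0 → local minimum

Critical points: x = -sqrt(255)/3 - 5 ≈ -10.3229 (local maximum); x = -5 + sqrt(255)/3 ≈ 0.3229 (local minimum)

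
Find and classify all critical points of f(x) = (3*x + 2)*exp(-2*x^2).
f'(x) = (-4*x*(3*x + 2) + 3)*exp(-2*x^2)

Solve f'(x) = 0:
  f'(x) = (-12*x^2 - 8*x + 3)·exp(-2*x^2) and exp(-2*x^2) > 0 for every x, so f'(x) = 0 ⇔ -12*x^2 - 8*x + 3 = 0.
  12*x^2 + 8*x - 3 = 0 has no rational roots; quadratic formula: x = (-8 ± √208)/24.
  ⇒ x = -sqrt(13)/6 - 1/3 ≈ -0.9343, -1/3 + sqrt(13)/6 ≈ 0.2676

f''(x) = 4*(4*x^2*(3*x + 2) - 9*x - 2)*exp(-2*x^2)
Second-derivative test at each critical point:
  f''(-0.9343) = 2.5171 > 0 → local minimum
  f''(0.2676) = -12.4979 < 0 → local maximum

Critical points: x = -sqrt(13)/6 - 1/3 ≈ -0.9343 (local minimum); x = -1/3 + sqrt(13)/6 ≈ 0.2676 (local maximum)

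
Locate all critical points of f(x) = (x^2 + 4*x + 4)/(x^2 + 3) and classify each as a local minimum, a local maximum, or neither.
f'(x) = 2*(-2*x^2 - x + 6)/(x^4 + 6*x^2 + 9)

Solve f'(x) = 0:
  f'(x) = -2*(x + 2)*(2*x - 3)/(x^2 + 3)^2; the denominator is positive wherever f is defined, so f'(x) = 0 ⇔ -4*x^2 - 2*x + 12 = 0.
  Factor: -4*x^2 - 2*x + 12 = -2*(x + 2)*(2*x - 3) = 0.
  ⇒ x = -2, 3/2

f''(x) = 2*(4*x^3 + 3*x^2 - 36*x - 3)/(x^6 + 9*x^4 + 27*x^2 + 27)
Second-derivative test at each critical point:
  f''(-2) = 2/7 > 0 → local minimum
  f''(3/2) = -32/63 < 0 → local maximum

Critical points: x = -2 (local minimum); x = 3/2 (local maximum)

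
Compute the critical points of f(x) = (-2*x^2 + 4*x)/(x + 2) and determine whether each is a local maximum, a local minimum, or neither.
f'(x) = 2*(-x^2 - 4*x + 4)/(x^2 + 4*x + 4)

Solve f'(x) = 0:
  f'(x) = -2*(x^2 + 4*x - 4)/(x + 2)^2; the denominator is positive wherever f is defined, so f'(x) = 0 ⇔ -2*x^2 - 8*x + 8 = 0.
  Factor: -2*x^2 - 8*x + 8 = -2*(x^2 + 4*x - 4); x^2 + 4*x - 4 = 0 has no rational roots; quadratic formula: x = (-4 ± √32)/2.
  ⇒ x = -2*sqrt(2) - 2 ≈ -4.8284, -2 + 2*sqrt(2) ≈ 0.8284

f''(x) = -32/(x^3 + 6*x^2 + 12*x + 8)
Second-derivative test at each critical point:
  f''(-4.8284) = 1.4142 > 0 → local minimum
  f''(0.8284) = -1.4142 < 0 → local maximum

Critical points: x = -2*sqrt(2) - 2 ≈ -4.8284 (local minimum); x = -2 + 2*sqrt(2) ≈ 0.8284 (local maximum)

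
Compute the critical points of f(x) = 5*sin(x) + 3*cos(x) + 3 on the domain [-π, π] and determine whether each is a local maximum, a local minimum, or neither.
f'(x) = -3*sin(x) + 5*cos(x)

Solve f'(x) = 0 on [-π, π]:
  f'(x) = 0 ⇔ 5*cos(x) = 3*sin(x) ⇔ tan(x) = 5/3, i.e. x = arctan(5/3) + nπ; keep the solutions lying in [-π, π].
  ⇒ x = -pi + atan(5/3) ≈ -2.1112, atan(5/3) ≈ 1.0304

f''(x) = -5*sin(x) - 3*cos(x)
Second-derivative test at each critical point:
  f''(-2.1112) = 5.8310 > 0 → local minimum
  f''(1.0304) = -5.8310 < 0 → local maximum

Critical points: x = -pi + atan(5/3) ≈ -2.1112 (local minimum); x = atan(5/3) ≈ 1.0304 (local maximum)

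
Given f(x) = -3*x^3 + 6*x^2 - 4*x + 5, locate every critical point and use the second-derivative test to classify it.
f'(x) = -9*x^2 + 12*x - 4

Solve f'(x) = 0:
  Factor: -9*x^2 + 12*x - 4 = -(3*x - 2)^2 = 0.
  ⇒ x = 2/3

f''(x) = 12 - 18*x
Second-derivative test at each critical point:
  f''(2/3) = 0, so the second-derivative test is inconclusive; use the first-derivative test: f'(5/12) = -0.5625, f'(11/12) = -0.5625 — f' is negative on both sides (no sign change) → neither a local maximum nor a local minimum

Critical points: x = 2/3 (neither)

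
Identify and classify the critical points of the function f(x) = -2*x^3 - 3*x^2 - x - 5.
f'(x) = -6*x^2 - 6*x - 1

Solve f'(x) = 0:
  6*x^2 + 6*x + 1 = 0 has no rational roots; quadratic formula: x = (-6 ± √12)/12.
  ⇒ x = -1/2 - sqrt(3)/6 ≈ -0.7887, -1/2 + sqrt(3)/6 ≈ -0.2113

f''(x) = -12*x - 6
Second-derivative test at each critical point:
  f''(-0.7887) = 3.4641 > 0 → local minimum
  f''(-0.2113) = -3.4641 < 0 → local maximum

Critical points: x = -1/2 - sqrt(3)/6 ≈ -0.7887 (local minimum); x = -1/2 + sqrt(3)/6 ≈ -0.2113 (local maximum)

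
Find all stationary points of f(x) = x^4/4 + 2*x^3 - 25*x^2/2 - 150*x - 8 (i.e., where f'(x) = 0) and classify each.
f'(x) = x^3 + 6*x^2 - 25*x - 150

Solve f'(x) = 0:
  Factor: x^3 + 6*x^2 - 25*x - 150 = (x - 5)*(x + 5)*(x + 6) = 0.
  ⇒ x = -6, -5, 5

f''(x) = 3*x^2 + 12*x - 25
Second-derivative test at each critical point:
  f''(-6) = 11 > 0 → local minimum
  f''(-5) = -10 < 0 → local maximum
  f''(5) = 110 > 0 → local minimum

Critical points: x = -6 (local minimum); x = -5 (local maximum); x = 5 (local minimum)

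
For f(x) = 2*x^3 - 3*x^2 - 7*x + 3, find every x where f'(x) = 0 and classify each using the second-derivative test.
f'(x) = 6*x^2 - 6*x - 7

Solve f'(x) = 0:
  6*x^2 - 6*x - 7 = 0 has no rational roots; quadratic formula: x = (6 ± √204)/12.
  ⇒ x = 1/2 - sqrt(51)/6 ≈ -0.6902, 1/2 + sqrt(51)/6 ≈ 1.6902

f''(x) = 12*x - 6
Second-derivative test at each critical point:
  f''(-0.6902) = -14.2829 < 0 → local maximum
  f''(1.6902) = 14.2829 > 0 → local minimum

Critical points: x = 1/2 - sqrt(51)/6 ≈ -0.6902 (local maximum); x = 1/2 + sqrt(51)/6 ≈ 1.6902 (local minimum)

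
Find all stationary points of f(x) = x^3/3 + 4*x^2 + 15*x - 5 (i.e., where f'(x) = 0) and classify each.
f'(x) = x^2 + 8*x + 15

Solve f'(x) = 0:
  Factor: x^2 + 8*x + 15 = (x + 3)*(x + 5) = 0.
  ⇒ x = -5, -3

f''(x) = 2*x + 8
Second-derivative test at each critical point:
  f''(-5) = -2 < 0 → local maximum
  f''(-3) = 2 > 0 → local minimum

Critical points: x = -5 (local maximum); x = -3 (local minimum)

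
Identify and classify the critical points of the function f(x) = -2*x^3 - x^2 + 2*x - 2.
f'(x) = -6*x^2 - 2*x + 2

Solve f'(x) = 0:
  Factor: -6*x^2 - 2*x + 2 = -2*(3*x^2 + x - 1); 3*x^2 + x - 1 = 0 has no rational roots; quadratic formula: x = (-1 ± √13)/6.
  ⇒ x = -sqrt(13)/6 - 1/6 ≈ -0.7676, -1/6 + sqrt(13)/6 ≈ 0.4343

f''(x) = -12*x - 2
Second-derivative test at each critical point:
  f''(-0.7676) = 7.2111 > 0 → local minimum
  f''(0.4343) = -7.2111 < 0 → local maximum

Critical points: x = -sqrt(13)/6 - 1/6 ≈ -0.7676 (local minimum); x = -1/6 + sqrt(13)/6 ≈ 0.4343 (local maximum)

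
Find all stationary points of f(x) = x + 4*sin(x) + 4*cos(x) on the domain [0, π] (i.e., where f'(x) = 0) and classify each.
f'(x) = 4*sqrt(2)*cos(x + pi/4) + 1

Solve f'(x) = 0 on [0, π]:
  f'(x) = 0 ⇔ -4*sin(x) + 4*cos(x) = -1. Write the left side as R·cos(x + φ) with R = √(4² + 4²) = 4*sqrt(2), cos φ = sqrt(2)/2, sin φ = sqrt(2)/2; then cos(x + φ) = -sqrt(2)/8. Solve for x and keep the solutions lying in [0, π].
  ⇒ x = atan((1 + sqrt(31))/(-1 + sqrt(31))) ≈ 0.9631

f''(x) = -4*sqrt(2)*sin(x + pi/4)
Second-derivative test at each critical point:
  f''(0.9631) = -5.5678 < 0 → local maximum

Critical points: x = atan((1 + sqrt(31))/(-1 + sqrt(31))) ≈ 0.9631 (local maximum)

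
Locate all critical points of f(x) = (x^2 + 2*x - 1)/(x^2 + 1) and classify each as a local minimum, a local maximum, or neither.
f'(x) = 2*(-x^2 + 2*x + 1)/(x^4 + 2*x^2 + 1)

Solve f'(x) = 0:
  f'(x) = -2*(x^2 - 2*x - 1)/(x^2 + 1)^2; the denominator is positive wherever f is defined, so f'(x) = 0 ⇔ -2*x^2 + 4*x + 2 = 0.
  Factor: -2*x^2 + 4*x + 2 = -2*(x^2 - 2*x - 1); x^2 - 2*x - 1 = 0 has no rational roots; quadratic formula: x = (2 ± √8)/2.
  ⇒ x = 1 - sqrt(2) ≈ -0.4142, 1 + sqrt(2) ≈ 2.4142

f''(x) = 4*(x^3 - 3*x^2 - 3*x + 1)/(x^6 + 3*x^4 + 3*x^2 + 1)
Second-derivative test at each critical point:
  f''(-0.4142) = 4.1213 > 0 → local minimum
  f''(2.4142) = -0.1213 < 0 → local maximum

Critical points: x = 1 - sqrt(2) ≈ -0.4142 (local minimum); x = 1 + sqrt(2) ≈ 2.4142 (local maximum)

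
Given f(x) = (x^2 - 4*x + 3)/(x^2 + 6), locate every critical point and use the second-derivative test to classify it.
f'(x) = 2*(2*x^2 + 3*x - 12)/(x^4 + 12*x^2 + 36)

Solve f'(x) = 0:
  f'(x) = 2*(2*x^2 + 3*x - 12)/(x^2 + 6)^2; the denominator is positive wherever f is defined, so f'(x) = 0 ⇔ 4*x^2 + 6*x - 24 = 0.
  Factor: 4*x^2 + 6*x - 24 = 2*(2*x^2 + 3*x - 12); 2*x^2 + 3*x - 12 = 0 has no rational roots; quadratic formula: x = (-3 ± √105)/4.
  ⇒ x = -sqrt(105)/4 - 3/4 ≈ -3.3117, -3/4 + sqrt(105)/4 ≈ 1.8117

f''(x) = 2*(-4*x^3 - 9*x^2 + 72*x + 18)/(x^6 + 18*x^4 + 108*x^2 + 216)
Second-derivative test at each critical point:
  f''(-3.3117) = -0.0712 < 0 → local maximum
  f''(1.8117) = 0.2379 > 0 → local minimum

Critical points: x = -sqrt(105)/4 - 3/4 ≈ -3.3117 (local maximum); x = -3/4 + sqrt(105)/4 ≈ 1.8117 (local minimum)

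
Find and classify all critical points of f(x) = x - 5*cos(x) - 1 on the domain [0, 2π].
f'(x) = 5*sin(x) + 1

Solve f'(x) = 0 on [0, 2π]:
  f'(x) = 0 ⇔ sin(x) = -1/5, i.e. x = arcsin(-1/5) + 2nπ or x = π − arcsin(-1/5) + 2nπ; keep the solutions lying in [0, 2π].
  ⇒ x = asin(1/5) + pi ≈ 3.3430, -asin(1/5) + 2*pi ≈ 6.0818

f''(x) = 5*cos(x)
Second-derivative test at each critical point:
  f''(3.3430) = -4.8990 < 0 → local maximum
  f''(6.0818) = 4.8990 > 0 → local minimum

Critical points: x = asin(1/5) + pi ≈ 3.3430 (local maximum); x = -asin(1/5) + 2*pi ≈ 6.0818 (local minimum)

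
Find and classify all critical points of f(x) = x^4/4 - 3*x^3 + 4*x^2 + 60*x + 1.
f'(x) = x^3 - 9*x^2 + 8*x + 60

Solve f'(x) = 0:
  Factor: x^3 - 9*x^2 + 8*x + 60 = (x - 6)*(x - 5)*(x + 2) = 0.
  ⇒ x = -2, 5, 6

f''(x) = 3*x^2 - 18*x + 8
Second-derivative test at each critical point:
  f''(-2) = 56 > 0 → local minimum
  f''(5) = -7 < 0 → local maximum
  f''(6) = 8 > 0 → local minimum

Critical points: x = -2 (local minimum); x = 5 (local maximum); x = 6 (local minimum)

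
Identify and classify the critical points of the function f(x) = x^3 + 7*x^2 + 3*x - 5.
f'(x) = 3*x^2 + 14*x + 3

Solve f'(x) = 0:
  3*x^2 + 14*x + 3 = 0 has no rational roots; quadratic formula: x = (-14 ± √160)/6.
  ⇒ x = -7/3 - 2*sqrt(10)/3 ≈ -4.4415, -7/3 + 2*sqrt(10)/3 ≈ -0.2251

f''(x) = 6*x + 14
Second-derivative test at each critical point:
  f''(-4.4415) = -12.6491 < 0 → local maximum
  f''(-0.2251) = 12.6491 > 0 → local minimum

Critical points: x = -7/3 - 2*sqrt(10)/3 ≈ -4.4415 (local maximum); x = -7/3 + 2*sqrt(10)/3 ≈ -0.2251 (local minimum)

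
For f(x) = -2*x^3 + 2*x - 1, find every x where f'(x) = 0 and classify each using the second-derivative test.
f'(x) = 2 - 6*x^2

Solve f'(x) = 0:
  Factor: 2 - 6*x^2 = -2*(3*x^2 - 1); 3*x^2 - 1 = 0 has no rational roots; quadratic formula: x = (0 ± √12)/6.
  ⇒ x = -sqrt(3)/3 ≈ -0.5774, sqrt(3)/3 ≈ 0.5774

f''(x) = -12*x
Second-derivative test at each critical point:
  f''(-0.5774) = 6.9282 > 0 → local minimum
  f''(0.5774) = -6.9282 < 0 → local maximum

Critical points: x = -sqrt(3)/3 ≈ -0.5774 (local minimum); x = sqrt(3)/3 ≈ 0.5774 (local maximum)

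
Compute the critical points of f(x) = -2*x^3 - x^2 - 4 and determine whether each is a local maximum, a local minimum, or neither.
f'(x) = 2*x*(-3*x - 1)

Solve f'(x) = 0:
  Factor: -6*x^2 - 2*x = -2*x*(3*x + 1) = 0.
  ⇒ x = -1/3, 0

f''(x) = -12*x - 2
Second-derivative test at each critical point:
  f''(-1/3) = 2 > 0 → local minimum
  f''(0) = -2 < 0 → local maximum

Critical points: x = -1/3 (local minimum); x = 0 (local maximum)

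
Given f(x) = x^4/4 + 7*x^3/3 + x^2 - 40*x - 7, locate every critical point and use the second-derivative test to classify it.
f'(x) = x^3 + 7*x^2 + 2*x - 40

Solve f'(x) = 0:
  Factor: x^3 + 7*x^2 + 2*x - 40 = (x - 2)*(x + 4)*(x + 5) = 0.
  ⇒ x = -5, -4, 2

f''(x) = 3*x^2 + 14*x + 2
Second-derivative test at each critical point:
  f''(-5) = 7 > 0 → local minimum
  f''(-4) = -6 < 0 → local maximum
  f''(2) = 42 > 0 → local minimum

Critical points: x = -5 (local minimum); x = -4 (local maximum); x = 2 (local minimum)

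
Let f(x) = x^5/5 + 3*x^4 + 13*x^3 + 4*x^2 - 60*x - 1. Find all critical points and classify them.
f'(x) = x^4 + 12*x^3 + 39*x^2 + 8*x - 60

Solve f'(x) = 0:
  Factor: x^4 + 12*x^3 + 39*x^2 + 8*x - 60 = (x - 1)*(x + 2)*(x + 5)*(x + 6) = 0.
  ⇒ x = -6, -5, -2, 1

f''(x) = 4*x^3 + 36*x^2 + 78*x + 8
Second-derivative test at each critical point:
  f''(-6) = -28 < 0 → local maximum
  f''(-5) = 18 > 0 → local minimum
  f''(-2) = -36 < 0 → local maximum
  f''(1) = 126 > 0 → local minimum

Critical points: x = -6 (local maximum); x = -5 (local minimum); x = -2 (local maximum); x = 1 (local minimum)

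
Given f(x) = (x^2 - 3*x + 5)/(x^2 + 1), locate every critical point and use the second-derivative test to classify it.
f'(x) = (3*x^2 - 8*x - 3)/(x^4 + 2*x^2 + 1)

Solve f'(x) = 0:
  f'(x) = (x - 3)*(3*x + 1)/(x^2 + 1)^2; the denominator is positive wherever f is defined, so f'(x) = 0 ⇔ 3*x^2 - 8*x - 3 = 0.
  Factor: 3*x^2 - 8*x - 3 = (x - 3)*(3*x + 1) = 0.
  ⇒ x = -1/3, 3

f''(x) = 2*(-3*x^3 + 12*x^2 + 9*x - 4)/(x^6 + 3*x^4 + 3*x^2 + 1)
Second-derivative test at each critical point:
  f''(-1/3) = -81/10 < 0 → local maximum
  f''(3) = 1/10 > 0 → local minimum

Critical points: x = -1/3 (local maximum); x = 3 (local minimum)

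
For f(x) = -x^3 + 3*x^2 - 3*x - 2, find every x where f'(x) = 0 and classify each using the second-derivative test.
f'(x) = -3*x^2 + 6*x - 3

Solve f'(x) = 0:
  Factor: -3*x^2 + 6*x - 3 = -3*(x - 1)^2 = 0.
  ⇒ x = 1

f''(x) = 6 - 6*x
Second-derivative test at each critical point:
  f''(1) = 0, so the second-derivative test is inconclusive; use the first-derivative test: f'(3/4) = -0.1875, f'(5/4) = -0.1875 — f' is negative on both sides (no sign change) → neither a local maximum nor a local minimum

Critical points: x = 1 (neither)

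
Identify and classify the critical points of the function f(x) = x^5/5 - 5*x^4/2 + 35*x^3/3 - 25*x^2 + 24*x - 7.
f'(x) = x^4 - 10*x^3 + 35*x^2 - 50*x + 24

Solve f'(x) = 0:
  Factor: x^4 - 10*x^3 + 35*x^2 - 50*x + 24 = (x - 4)*(x - 3)*(x - 2)*(x - 1) = 0.
  ⇒ x = 1, 2, 3, 4

f''(x) = 4*x^3 - 30*x^2 + 70*x - 50
Second-derivative test at each critical point:
  f''(1) = -6 < 0 → local maximum
  f''(2) = 2 > 0 → local minimum
  f''(3) = -2 < 0 → local maximum
  f''(4) = 6 > 0 → local minimum

Critical points: x = 1 (local maximum); x = 2 (local minimum); x = 3 (local maximum); x = 4 (local minimum)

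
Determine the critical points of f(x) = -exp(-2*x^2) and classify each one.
f'(x) = 4*x*exp(-2*x^2)

Solve f'(x) = 0:
  f'(x) = (4*x)·exp(-2*x^2) and exp(-2*x^2) > 0 for every x, so f'(x) = 0 ⇔ 4*x = 0.
  4*x = 0.
  ⇒ x = 0

f''(x) = 4*(1 - 4*x^2)*exp(-2*x^2)
Second-derivative test at each critical point:
  f''(0) = 4 > 0 → local minimum

Critical points: x = 0 (local minimum)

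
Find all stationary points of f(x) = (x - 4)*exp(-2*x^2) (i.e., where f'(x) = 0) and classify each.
f'(x) = (-4*x*(x - 4) + 1)*exp(-2*x^2)

Solve f'(x) = 0:
  f'(x) = (-4*x^2 + 16*x + 1)·exp(-2*x^2) and exp(-2*x^2) > 0 for every x, so f'(x) = 0 ⇔ -4*x^2 + 16*x + 1 = 0.
  4*x^2 - 16*x - 1 = 0 has no rational roots; quadratic formula: x = (16 ± √272)/8.
  ⇒ x = 2 - sqrt(17)/2 ≈ -0.0616, 2 + sqrt(17)/2 ≈ 4.0616

f''(x) = 4*(4*x^2*(x - 4) - 3*x + 4)*exp(-2*x^2)
Second-derivative test at each critical point:
  f''(-0.0616) = 16.3679 > 0 → local minimum
  f''(4.0616) = -7.742e-14 < 0 → local maximum

Critical points: x = 2 - sqrt(17)/2 ≈ -0.0616 (local minimum); x = 2 + sqrt(17)/2 ≈ 4.0616 (local maximum)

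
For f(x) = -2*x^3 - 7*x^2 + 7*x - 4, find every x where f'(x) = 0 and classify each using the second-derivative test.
f'(x) = -6*x^2 - 14*x + 7

Solve f'(x) = 0:
  6*x^2 + 14*x - 7 = 0 has no rational roots; quadratic formula: x = (-14 ± √364)/12.
  ⇒ x = -sqrt(91)/6 - 7/6 ≈ -2.7566, -7/6 + sqrt(91)/6 ≈ 0.4232

f''(x) = -12*x - 14
Second-derivative test at each critical point:
  f''(-2.7566) = 19.0788 > 0 → local minimum
  f''(0.4232) = -19.0788 < 0 → local maximum

Critical points: x = -sqrt(91)/6 - 7/6 ≈ -2.7566 (local minimum); x = -7/6 + sqrt(91)/6 ≈ 0.4232 (local maximum)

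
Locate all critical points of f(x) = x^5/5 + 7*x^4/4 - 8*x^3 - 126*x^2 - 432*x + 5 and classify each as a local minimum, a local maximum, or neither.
f'(x) = x^4 + 7*x^3 - 24*x^2 - 252*x - 432

Solve f'(x) = 0:
  Factor: x^4 + 7*x^3 - 24*x^2 - 252*x - 432 = (x - 6)*(x + 3)*(x + 4)*(x + 6) = 0.
  ⇒ x = -6, -4, -3, 6

f''(x) = 4*x^3 + 21*x^2 - 48*x - 252
Second-derivative test at each critical point:
  f''(-6) = -72 < 0 → local maximum
  f''(-4) = 20 > 0 → local minimum
  f''(-3) = -27 < 0 → local maximum
  f''(6) = 1080 > 0 → local minimum

Critical points: x = -6 (local maximum); x = -4 (local minimum); x = -3 (local maximum); x = 6 (local minimum)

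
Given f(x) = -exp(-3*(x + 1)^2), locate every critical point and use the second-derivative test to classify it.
f'(x) = 6*(x + 1)*exp(-3*(x + 1)^2)

Solve f'(x) = 0:
  f'(x) = (6*x + 6)·exp(-3*(x + 1)^2) and exp(-3*(x + 1)^2) > 0 for every x, so f'(x) = 0 ⇔ 6*x + 6 = 0.
  Factor: 6*x + 6 = 6*(x + 1) = 0.
  ⇒ x = -1

f''(x) = 6*(1 - 6*(x + 1)^2)*exp(-3*(x + 1)^2)
Second-derivative test at each critical point:
  f''(-1) = 6 > 0 → local minimum

Critical points: x = -1 (local minimum)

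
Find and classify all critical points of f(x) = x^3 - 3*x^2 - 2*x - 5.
f'(x) = 3*x^2 - 6*x - 2

Solve f'(x) = 0:
  3*x^2 - 6*x - 2 = 0 has no rational roots; quadratic formula: x = (6 ± √60)/6.
  ⇒ x = 1 - sqrt(15)/3 ≈ -0.2910, 1 + sqrt(15)/3 ≈ 2.2910

f''(x) = 6*x - 6
Second-derivative test at each critical point:
  f''(-0.2910) = -7.7460 < 0 → local maximum
  f''(2.2910) = 7.7460 > 0 → local minimum

Critical points: x = 1 - sqrt(15)/3 ≈ -0.2910 (local maximum); x = 1 + sqrt(15)/3 ≈ 2.2910 (local minimum)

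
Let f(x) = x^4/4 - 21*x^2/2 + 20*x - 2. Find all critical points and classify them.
f'(x) = x^3 - 21*x + 20

Solve f'(x) = 0:
  Factor: x^3 - 21*x + 20 = (x - 4)*(x - 1)*(x + 5) = 0.
  ⇒ x = -5, 1, 4

f''(x) = 3*x^2 - 21
Second-derivative test at each critical point:
  f''(-5) = 54 > 0 → local minimum
  f''(1) = -18 < 0 → local maximum
  f''(4) = 27 > 0 → local minimum

Critical points: x = -5 (local minimum); x = 1 (local maximum); x = 4 (local minimum)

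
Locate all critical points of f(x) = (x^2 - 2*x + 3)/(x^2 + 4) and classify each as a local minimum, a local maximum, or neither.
f'(x) = 2*(x^2 + x - 4)/(x^4 + 8*x^2 + 16)

Solve f'(x) = 0:
  f'(x) = 2*(x^2 + x - 4)/(x^2 + 4)^2; the denominator is positive wherever f is defined, so f'(x) = 0 ⇔ 2*x^2 + 2*x - 8 = 0.
  Factor: 2*x^2 + 2*x - 8 = 2*(x^2 + x - 4); x^2 + x - 4 = 0 has no rational roots; quadratic formula: x = (-1 ± √17)/2.
  ⇒ x = -sqrt(17)/2 - 1/2 ≈ -2.5616, -1/2 + sqrt(17)/2 ≈ 1.5616

f''(x) = 2*(-2*x^3 - 3*x^2 + 24*x + 4)/(x^6 + 12*x^4 + 48*x^2 + 64)
Second-derivative test at each critical point:
  f''(-2.5616) = -0.0739 < 0 → local maximum
  f''(1.5616) = 0.1989 > 0 → local minimum

Critical points: x = -sqrt(17)/2 - 1/2 ≈ -2.5616 (local maximum); x = -1/2 + sqrt(17)/2 ≈ 1.5616 (local minimum)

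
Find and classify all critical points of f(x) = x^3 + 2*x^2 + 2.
f'(x) = x*(3*x + 4)

Solve f'(x) = 0:
  Factor: 3*x^2 + 4*x = x*(3*x + 4) = 0.
  ⇒ x = -4/3, 0

f''(x) = 6*x + 4
Second-derivative test at each critical point:
  f''(-4/3) = -4 < 0 → local maximum
  f''(0) = 4 > 0 → local minimum

Critical points: x = -4/3 (local maximum); x = 0 (local minimum)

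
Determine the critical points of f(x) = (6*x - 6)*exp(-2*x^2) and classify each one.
f'(x) = 6*(-4*x*(x - 1) + 1)*exp(-2*x^2)

Solve f'(x) = 0:
  f'(x) = (-24*x^2 + 24*x + 6)·exp(-2*x^2) and exp(-2*x^2) > 0 for every x, so f'(x) = 0 ⇔ -24*x^2 + 24*x + 6 = 0.
  Factor: -24*x^2 + 24*x + 6 = -6*(4*x^2 - 4*x - 1); 4*x^2 - 4*x - 1 = 0 has no rational roots; quadratic formula: x = (4 ± √32)/8.
  ⇒ x = 1/2 - sqrt(2)/2 ≈ -0.2071, 1/2 + sqrt(2)/2 ≈ 1.2071

f''(x) = 24*(4*x^2*(x - 1) - 3*x + 1)*exp(-2*x^2)
Second-derivative test at each critical point:
  f''(-0.2071) = 31.1508 > 0 → local minimum
  f''(1.2071) = -1.8412 < 0 → local maximum

Critical points: x = 1/2 - sqrt(2)/2 ≈ -0.2071 (local minimum); x = 1/2 + sqrt(2)/2 ≈ 1.2071 (local maximum)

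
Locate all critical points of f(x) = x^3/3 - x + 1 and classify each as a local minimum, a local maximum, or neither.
f'(x) = x^2 - 1

Solve f'(x) = 0:
  Factor: x^2 - 1 = (x - 1)*(x + 1) = 0.
  ⇒ x = -1, 1

f''(x) = 2*x
Second-derivative test at each critical point:
  f''(-1) = -2 < 0 → local maximum
  f''(1) = 2 > 0 → local minimum

Critical points: x = -1 (local maximum); x = 1 (local minimum)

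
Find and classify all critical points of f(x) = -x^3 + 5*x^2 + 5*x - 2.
f'(x) = -3*x^2 + 10*x + 5

Solve f'(x) = 0:
  3*x^2 - 10*x - 5 = 0 has no rational roots; quadratic formula: x = (10 ± √160)/6.
  ⇒ x = 5/3 - 2*sqrt(10)/3 ≈ -0.4415, 5/3 + 2*sqrt(10)/3 ≈ 3.7749

f''(x) = 10 - 6*x
Second-derivative test at each critical point:
  f''(-0.4415) = 12.6491 > 0 → local minimum
  f''(3.7749) = -12.6491 < 0 → local maximum

Critical points: x = 5/3 - 2*sqrt(10)/3 ≈ -0.4415 (local minimum); x = 5/3 + 2*sqrt(10)/3 ≈ 3.7749 (local maximum)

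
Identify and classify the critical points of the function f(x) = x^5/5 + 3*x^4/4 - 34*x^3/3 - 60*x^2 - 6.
f'(x) = x*(x^3 + 3*x^2 - 34*x - 120)

Solve f'(x) = 0:
  Factor: x^4 + 3*x^3 - 34*x^2 - 120*x = x*(x - 6)*(x + 4)*(x + 5) = 0.
  ⇒ x = -5, -4, 0, 6

f''(x) = 4*x^3 + 9*x^2 - 68*x - 120
Second-derivative test at each critical point:
  f''(-5) = -55 < 0 → local maximum
  f''(-4) = 40 > 0 → local minimum
  f''(0) = -120 < 0 → local maximum
  f''(6) = 660 > 0 → local minimum

Critical points: x = -5 (local maximum); x = -4 (local minimum); x = 0 (local maximum); x = 6 (local minimum)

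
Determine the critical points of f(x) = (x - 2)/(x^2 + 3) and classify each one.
f'(x) = (x^2 - 2*x*(x - 2) + 3)/(x^2 + 3)^2

Solve f'(x) = 0:
  f'(x) = -(x^2 - 4*x - 3)/(x^2 + 3)^2; the denominator is positive wherever f is defined, so f'(x) = 0 ⇔ -x^2 + 4*x + 3 = 0.
  x^2 - 4*x - 3 = 0 has no rational roots; quadratic formula: x = (4 ± √28)/2.
  ⇒ x = 2 - sqrt(7) ≈ -0.6458, 2 + sqrt(7) ≈ 4.6458

f''(x) = 2*(4*x^2*(x - 2) + (2 - 3*x)*(x^2 + 3))/(x^2 + 3)^3
Second-derivative test at each critical point:
  f''(-0.6458) = 0.4532 > 0 → local minimum
  f''(4.6458) = -0.0088 < 0 → local maximum

Critical points: x = 2 - sqrt(7) ≈ -0.6458 (local minimum); x = 2 + sqrt(7) ≈ 4.6458 (local maximum)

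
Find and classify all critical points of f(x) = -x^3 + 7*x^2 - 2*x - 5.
f'(x) = -3*x^2 + 14*x - 2

Solve f'(x) = 0:
  3*x^2 - 14*x + 2 = 0 has no rational roots; quadratic formula: x = (14 ± √172)/6.
  ⇒ x = 7/3 - sqrt(43)/3 ≈ 0.1475, sqrt(43)/3 + 7/3 ≈ 4.5191

f''(x) = 14 - 6*x
Second-derivative test at each critical point:
  f''(0.1475) = 13.1149 > 0 → local minimum
  f''(4.5191) = -13.1149 < 0 → local maximum

Critical points: x = 7/3 - sqrt(43)/3 ≈ 0.1475 (local minimum); x = sqrt(43)/3 + 7/3 ≈ 4.5191 (local maximum)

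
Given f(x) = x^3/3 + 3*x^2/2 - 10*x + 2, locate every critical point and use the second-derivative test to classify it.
f'(x) = x^2 + 3*x - 10

Solve f'(x) = 0:
  Factor: x^2 + 3*x - 10 = (x - 2)*(x + 5) = 0.
  ⇒ x = -5, 2

f''(x) = 2*x + 3
Second-derivative test at each critical point:
  f''(-5) = -7 < 0 → local maximum
  f''(2) = 7 > 0 → local minimum

Critical points: x = -5 (local maximum); x = 2 (local minimum)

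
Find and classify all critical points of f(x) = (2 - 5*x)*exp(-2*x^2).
f'(x) = (4*x*(5*x - 2) - 5)*exp(-2*x^2)

Solve f'(x) = 0:
  f'(x) = (20*x^2 - 8*x - 5)·exp(-2*x^2) and exp(-2*x^2) > 0 for every x, so f'(x) = 0 ⇔ 20*x^2 - 8*x - 5 = 0.
  20*x^2 - 8*x - 5 = 0 has no rational roots; quadratic formula: x = (8 ± √464)/40.
  ⇒ x = 1/5 - sqrt(29)/10 ≈ -0.3385, 1/5 + sqrt(29)/10 ≈ 0.7385

f''(x) = 4*(4*x^2*(2 - 5*x) + 15*x - 2)*exp(-2*x^2)
Second-derivative test at each critical point:
  f''(-0.3385) = -17.1287 < 0 → local maximum
  f''(0.7385) = 7.2364 > 0 → local minimum

Critical points: x = 1/5 - sqrt(29)/10 ≈ -0.3385 (local maximum); x = 1/5 + sqrt(29)/10 ≈ 0.7385 (local minimum)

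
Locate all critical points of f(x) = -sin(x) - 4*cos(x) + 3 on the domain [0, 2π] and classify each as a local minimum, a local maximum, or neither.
f'(x) = 4*sin(x) - cos(x)

Solve f'(x) = 0 on [0, 2π]:
  f'(x) = 0 ⇔ -cos(x) = -4*sin(x) ⇔ tan(x) = 1/4, i.e. x = arctan(1/4) + nπ; keep the solutions lying in [0, 2π].
  ⇒ x = atan(1/4) ≈ 0.2450, atan(1/4) + pi ≈ 3.3866

f''(x) = sin(x) + 4*cos(x)
Second-derivative test at each critical point:
  f''(0.2450) = 4.1231 > 0 → local minimum
  f''(3.3866) = -4.1231 < 0 → local maximum

Critical points: x = atan(1/4) ≈ 0.2450 (local minimum); x = atan(1/4) + pi ≈ 3.3866 (local maximum)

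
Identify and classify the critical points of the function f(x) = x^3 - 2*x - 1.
f'(x) = 3*x^2 - 2

Solve f'(x) = 0:
  3*x^2 - 2 = 0 has no rational roots; quadratic formula: x = (0 ± √24)/6.
  ⇒ x = -sqrt(6)/3 ≈ -0.8165, sqrt(6)/3 ≈ 0.8165

f''(x) = 6*x
Second-derivative test at each critical point:
  f''(-0.8165) = -4.8990 < 0 → local maximum
  f''(0.8165) = 4.8990 > 0 → local minimum

Critical points: x = -sqrt(6)/3 ≈ -0.8165 (local maximum); x = sqrt(6)/3 ≈ 0.8165 (local minimum)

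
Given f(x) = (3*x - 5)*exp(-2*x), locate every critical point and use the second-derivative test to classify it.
f'(x) = (13 - 6*x)*exp(-2*x)

Solve f'(x) = 0:
  f'(x) = (13 - 6*x)·exp(-2*x) and exp(-2*x) > 0 for every x, so f'(x) = 0 ⇔ 13 - 6*x = 0.
  13 - 6*x = 0.
  ⇒ x = 13/6

f''(x) = 4*(3*x - 8)*exp(-2*x)
Second-derivative test at each critical point:
  f''(13/6) = -0.0787 < 0 → local maximum

Critical points: x = 13/6 (local maximum)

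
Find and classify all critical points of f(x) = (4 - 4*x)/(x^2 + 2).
f'(x) = 4*(-x^2 + 2*x*(x - 1) - 2)/(x^2 + 2)^2

Solve f'(x) = 0:
  f'(x) = 4*(x^2 - 2*x - 2)/(x^2 + 2)^2; the denominator is positive wherever f is defined, so f'(x) = 0 ⇔ 4*x^2 - 8*x - 8 = 0.
  Factor: 4*x^2 - 8*x - 8 = 4*(x^2 - 2*x - 2); x^2 - 2*x - 2 = 0 has no rational roots; quadratic formula: x = (2 ± √12)/2.
  ⇒ x = 1 - sqrt(3) ≈ -0.7321, 1 + sqrt(3) ≈ 2.7321

f''(x) = 8*(4*x^2*(1 - x) + (3*x - 1)*(x^2 + 2))/(x^2 + 2)^3
Second-derivative test at each critical point:
  f''(-0.7321) = -2.1547 < 0 → local maximum
  f''(2.7321) = 0.1547 > 0 → local minimum

Critical points: x = 1 - sqrt(3) ≈ -0.7321 (local maximum); x = 1 + sqrt(3) ≈ 2.7321 (local minimum)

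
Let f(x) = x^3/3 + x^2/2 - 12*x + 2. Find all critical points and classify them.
f'(x) = x^2 + x - 12

Solve f'(x) = 0:
  Factor: x^2 + x - 12 = (x - 3)*(x + 4) = 0.
  ⇒ x = -4, 3

f''(x) = 2*x + 1
Second-derivative test at each critical point:
  f''(-4) = -7 < 0 → local maximum
  f''(3) = 7 > 0 → local minimum

Critical points: x = -4 (local maximum); x = 3 (local minimum)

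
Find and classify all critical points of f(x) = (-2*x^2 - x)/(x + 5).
f'(x) = (-2*x^2 - 20*x - 5)/(x^2 + 10*x + 25)

Solve f'(x) = 0:
  f'(x) = -(2*x^2 + 20*x + 5)/(x + 5)^2; the denominator is positive wherever f is defined, so f'(x) = 0 ⇔ -2*x^2 - 20*x - 5 = 0.
  2*x^2 + 20*x + 5 = 0 has no rational roots; quadratic formula: x = (-20 ± √360)/4.
  ⇒ x = -5 - 3*sqrt(10)/2 ≈ -9.7434, -5 + 3*sqrt(10)/2 ≈ -0.2566

f''(x) = -90/(x^3 + 15*x^2 + 75*x + 125)
Second-derivative test at each critical point:
  f''(-9.7434) = 0.8433 > 0 → local minimum
  f''(-0.2566) = -0.8433 < 0 → local maximum

Critical points: x = -5 - 3*sqrt(10)/2 ≈ -9.7434 (local minimum); x = -5 + 3*sqrt(10)/2 ≈ -0.2566 (local maximum)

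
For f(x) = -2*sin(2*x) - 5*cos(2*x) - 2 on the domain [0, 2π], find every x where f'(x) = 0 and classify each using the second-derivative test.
f'(x) = 10*sin(2*x) - 4*cos(2*x)

Solve f'(x) = 0 on [0, 2π]:
  f'(x) = 0 ⇔ -2*cos(2*x) = -5*sin(2*x) ⇔ tan(2*x) = 2/5, i.e. 2*x = arctan(2/5) + nπ; keep the solutions lying in [0, 2π].
  ⇒ x = atan(2/5)/2 ≈ 0.1903, atan(2/5)/2 + pi/2 ≈ 1.7610, atan(2/5)/2 + pi ≈ 3.3318, atan(2/5)/2 + 3*pi/2 ≈ 4.9026

f''(x) = 8*sin(2*x) + 20*cos(2*x)
Second-derivative test at each critical point:
  f''(0.1903) = 21.5407 > 0 → local minimum
  f''(1.7610) = -21.5407 < 0 → local maximum
  f''(3.3318) = 21.5407 > 0 → local minimum
  f''(4.9026) = -21.5407 < 0 → local maximum

Critical points: x = atan(2/5)/2 ≈ 0.1903 (local minimum); x = atan(2/5)/2 + pi/2 ≈ 1.7610 (local maximum); x = atan(2/5)/2 + pi ≈ 3.3318 (local minimum); x = atan(2/5)/2 + 3*pi/2 ≈ 4.9026 (local maximum)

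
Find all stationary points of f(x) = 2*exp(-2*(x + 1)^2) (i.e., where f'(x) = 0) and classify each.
f'(x) = 8*(-x - 1)*exp(-2*(x + 1)^2)

Solve f'(x) = 0:
  f'(x) = (-8*x - 8)·exp(-2*(x + 1)^2) and exp(-2*(x + 1)^2) > 0 for every x, so f'(x) = 0 ⇔ -8*x - 8 = 0.
  Factor: -8*x - 8 = -8*(x + 1) = 0.
  ⇒ x = -1

f''(x) = 8*(4*(x + 1)^2 - 1)*exp(-2*(x + 1)^2)
Second-derivative test at each critical point:
  f''(-1) = -8 < 0 → local maximum

Critical points: x = -1 (local maximum)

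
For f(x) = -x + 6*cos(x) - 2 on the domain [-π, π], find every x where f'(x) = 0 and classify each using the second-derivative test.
f'(x) = -6*sin(x) - 1

Solve f'(x) = 0 on [-π, π]:
  f'(x) = 0 ⇔ sin(x) = -1/6, i.e. x = arcsin(-1/6) + 2nπ or x = π − arcsin(-1/6) + 2nπ; keep the solutions lying in [-π, π].
  ⇒ x = -pi + asin(1/6) ≈ -2.9741, -asin(1/6) ≈ -0.1674

f''(x) = -6*cos(x)
Second-derivative test at each critical point:
  f''(-2.9741) = 5.9161 > 0 → local minimum
  f''(-0.1674) = -5.9161 < 0 → local maximum

Critical points: x = -pi + asin(1/6) ≈ -2.9741 (local minimum); x = -asin(1/6) ≈ -0.1674 (local maximum)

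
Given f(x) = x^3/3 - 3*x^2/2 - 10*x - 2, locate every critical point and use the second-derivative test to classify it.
f'(x) = x^2 - 3*x - 10

Solve f'(x) = 0:
  Factor: x^2 - 3*x - 10 = (x - 5)*(x + 2) = 0.
  ⇒ x = -2, 5

f''(x) = 2*x - 3
Second-derivative test at each critical point:
  f''(-2) = -7 < 0 → local maximum
  f''(5) = 7 > 0 → local minimum

Critical points: x = -2 (local maximum); x = 5 (local minimum)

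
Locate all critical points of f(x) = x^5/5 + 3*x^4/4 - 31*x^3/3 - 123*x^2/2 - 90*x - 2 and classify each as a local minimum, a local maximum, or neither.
f'(x) = x^4 + 3*x^3 - 31*x^2 - 123*x - 90

Solve f'(x) = 0:
  Factor: x^4 + 3*x^3 - 31*x^2 - 123*x - 90 = (x - 6)*(x + 1)*(x + 3)*(x + 5) = 0.
  ⇒ x = -5, -3, -1, 6

f''(x) = 4*x^3 + 9*x^2 - 62*x - 123
Second-derivative test at each critical point:
  f''(-5) = -88 < 0 → local maximum
  f''(-3) = 36 > 0 → local minimum
  f''(-1) = -56 < 0 → local maximum
  f''(6) = 693 > 0 → local minimum

Critical points: x = -5 (local maximum); x = -3 (local minimum); x = -1 (local maximum); x = 6 (local minimum)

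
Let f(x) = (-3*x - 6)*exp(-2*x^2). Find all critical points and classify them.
f'(x) = 3*(4*x*(x + 2) - 1)*exp(-2*x^2)

Solve f'(x) = 0:
  f'(x) = (12*x^2 + 24*x - 3)·exp(-2*x^2) and exp(-2*x^2) > 0 for every x, so f'(x) = 0 ⇔ 12*x^2 + 24*x - 3 = 0.
  Factor: 12*x^2 + 24*x - 3 = 3*(4*x^2 + 8*x - 1); 4*x^2 + 8*x - 1 = 0 has no rational roots; quadratic formula: x = (-8 ± √80)/8.
  ⇒ x = -sqrt(5)/2 - 1 ≈ -2.1180, -1 + sqrt(5)/2 ≈ 0.1180

f''(x) = 12*(-4*x^2*(x + 2) + 3*x + 2)*exp(-2*x^2)
Second-derivative test at each critical point:
  f''(-2.1180) = -0.0034 < 0 → local maximum
  f''(0.1180) = 26.0955 > 0 → local minimum

Critical points: x = -sqrt(5)/2 - 1 ≈ -2.1180 (local maximum); x = -1 + sqrt(5)/2 ≈ 0.1180 (local minimum)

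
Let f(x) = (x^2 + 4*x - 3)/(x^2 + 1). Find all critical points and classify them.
f'(x) = 4*(-x^2 + 2*x + 1)/(x^4 + 2*x^2 + 1)

Solve f'(x) = 0:
  f'(x) = -4*(x^2 - 2*x - 1)/(x^2 + 1)^2; the denominator is positive wherever f is defined, so f'(x) = 0 ⇔ -4*x^2 + 8*x + 4 = 0.
  Factor: -4*x^2 + 8*x + 4 = -4*(x^2 - 2*x - 1); x^2 - 2*x - 1 = 0 has no rational roots; quadratic formula: x = (2 ± √8)/2.
  ⇒ x = 1 - sqrt(2) ≈ -0.4142, 1 + sqrt(2) ≈ 2.4142

f''(x) = 8*(x^3 - 3*x^2 - 3*x + 1)/(x^6 + 3*x^4 + 3*x^2 + 1)
Second-derivative test at each critical point:
  f''(-0.4142) = 8.2426 > 0 → local minimum
  f''(2.4142) = -0.2426 < 0 → local maximum

Critical points: x = 1 - sqrt(2) ≈ -0.4142 (local minimum); x = 1 + sqrt(2) ≈ 2.4142 (local maximum)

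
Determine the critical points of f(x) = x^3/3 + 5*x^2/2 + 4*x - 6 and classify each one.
f'(x) = x^2 + 5*x + 4

Solve f'(x) = 0:
  Factor: x^2 + 5*x + 4 = (x + 1)*(x + 4) = 0.
  ⇒ x = -4, -1

f''(x) = 2*x + 5
Second-derivative test at each critical point:
  f''(-4) = -3 < 0 → local maximum
  f''(-1) = 3 > 0 → local minimum

Critical points: x = -4 (local maximum); x = -1 (local minimum)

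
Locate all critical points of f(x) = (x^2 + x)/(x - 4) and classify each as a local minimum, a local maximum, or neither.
f'(x) = (x^2 - 8*x - 4)/(x^2 - 8*x + 16)

Solve f'(x) = 0:
  f'(x) = (x^2 - 8*x - 4)/(x - 4)^2; the denominator is positive wherever f is defined, so f'(x) = 0 ⇔ x^2 - 8*x - 4 = 0.
  x^2 - 8*x - 4 = 0 has no rational roots; quadratic formula: x = (8 ± √80)/2.
  ⇒ x = 4 - 2*sqrt(5) ≈ -0.4721, 4 + 2*sqrt(5) ≈ 8.4721

f''(x) = 40/(x^3 - 12*x^2 + 48*x - 64)
Second-derivative test at each critical point:
  f''(-0.4721) = -0.4472 < 0 → local maximum
  f''(8.4721) = 0.4472 > 0 → local minimum

Critical points: x = 4 - 2*sqrt(5) ≈ -0.4721 (local maximum); x = 4 + 2*sqrt(5) ≈ 8.4721 (local minimum)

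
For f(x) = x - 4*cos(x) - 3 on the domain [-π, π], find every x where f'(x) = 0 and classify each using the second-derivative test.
f'(x) = 4*sin(x) + 1

Solve f'(x) = 0 on [-π, π]:
  f'(x) = 0 ⇔ sin(x) = -1/4, i.e. x = arcsin(-1/4) + 2nπ or x = π − arcsin(-1/4) + 2nπ; keep the solutions lying in [-π, π].
  ⇒ x = -pi + asin(1/4) ≈ -2.8889, -asin(1/4) ≈ -0.2527

f''(x) = 4*cos(x)
Second-derivative test at each critical point:
  f''(-2.8889) = -3.8730 < 0 → local maximum
  f''(-0.2527) = 3.8730 > 0 → local minimum

Critical points: x = -pi + asin(1/4) ≈ -2.8889 (local maximum); x = -asin(1/4) ≈ -0.2527 (local minimum)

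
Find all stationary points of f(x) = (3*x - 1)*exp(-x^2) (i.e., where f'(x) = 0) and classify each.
f'(x) = (-2*x*(3*x - 1) + 3)*exp(-x^2)

Solve f'(x) = 0:
  f'(x) = (-6*x^2 + 2*x + 3)·exp(-x^2) and exp(-x^2) > 0 for every x, so f'(x) = 0 ⇔ -6*x^2 + 2*x + 3 = 0.
  6*x^2 - 2*x - 3 = 0 has no rational roots; quadratic formula: x = (2 ± √76)/12.
  ⇒ x = 1/6 - sqrt(19)/6 ≈ -0.5598, 1/6 + sqrt(19)/6 ≈ 0.8931

f''(x) = 2*(2*x^2*(3*x - 1) - 9*x + 1)*exp(-x^2)
Second-derivative test at each critical point:
  f''(-0.5598) = 6.3724 > 0 → local minimum
  f''(0.8931) = -3.9261 < 0 → local maximum

Critical points: x = 1/6 - sqrt(19)/6 ≈ -0.5598 (local minimum); x = 1/6 + sqrt(19)/6 ≈ 0.8931 (local maximum)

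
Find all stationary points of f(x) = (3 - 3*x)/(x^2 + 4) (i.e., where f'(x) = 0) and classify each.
f'(x) = 3*(-x^2 + 2*x*(x - 1) - 4)/(x^2 + 4)^2

Solve f'(x) = 0:
  f'(x) = 3*(x^2 - 2*x - 4)/(x^2 + 4)^2; the denominator is positive wherever f is defined, so f'(x) = 0 ⇔ 3*x^2 - 6*x - 12 = 0.
  Factor: 3*x^2 - 6*x - 12 = 3*(x^2 - 2*x - 4); x^2 - 2*x - 4 = 0 has no rational roots; quadratic formula: x = (2 ± √20)/2.
  ⇒ x = 1 - sqrt(5) ≈ -1.2361, 1 + sqrt(5) ≈ 3.2361

f''(x) = 6*(4*x^2*(1 - x) + (3*x - 1)*(x^2 + 4))/(x^2 + 4)^3
Second-derivative test at each critical point:
  f''(-1.2361) = -0.4391 < 0 → local maximum
  f''(3.2361) = 0.0641 > 0 → local minimum

Critical points: x = 1 - sqrt(5) ≈ -1.2361 (local maximum); x = 1 + sqrt(5) ≈ 3.2361 (local minimum)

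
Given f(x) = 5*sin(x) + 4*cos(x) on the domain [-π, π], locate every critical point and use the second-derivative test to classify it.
f'(x) = -4*sin(x) + 5*cos(x)

Solve f'(x) = 0 on [-π, π]:
  f'(x) = 0 ⇔ 5*cos(x) = 4*sin(x) ⇔ tan(x) = 5/4, i.e. x = arctan(5/4) + nπ; keep the solutions lying in [-π, π].
  ⇒ x = -pi + atan(5/4) ≈ -2.2455, atan(5/4) ≈ 0.8961

f''(x) = -5*sin(x) - 4*cos(x)
Second-derivative test at each critical point:
  f''(-2.2455) = 6.4031 > 0 → local minimum
  f''(0.8961) = -6.4031 < 0 → local maximum

Critical points: x = -pi + atan(5/4) ≈ -2.2455 (local minimum); x = atan(5/4) ≈ 0.8961 (local maximum)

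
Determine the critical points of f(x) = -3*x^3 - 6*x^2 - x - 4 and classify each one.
f'(x) = -9*x^2 - 12*x - 1

Solve f'(x) = 0:
  9*x^2 + 12*x + 1 = 0 has no rational roots; quadratic formula: x = (-12 ± √108)/18.
  ⇒ x = -2/3 - sqrt(3)/3 ≈ -1.2440, -2/3 + sqrt(3)/3 ≈ -0.0893

f''(x) = -18*x - 12
Second-derivative test at each critical point:
  f''(-1.2440) = 10.3923 > 0 → local minimum
  f''(-0.0893) = -10.3923 < 0 → local maximum

Critical points: x = -2/3 - sqrt(3)/3 ≈ -1.2440 (local minimum); x = -2/3 + sqrt(3)/3 ≈ -0.0893 (local maximum)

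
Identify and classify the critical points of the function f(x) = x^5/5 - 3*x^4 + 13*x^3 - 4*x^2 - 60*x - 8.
f'(x) = x^4 - 12*x^3 + 39*x^2 - 8*x - 60

Solve f'(x) = 0:
  Factor: x^4 - 12*x^3 + 39*x^2 - 8*x - 60 = (x - 6)*(x - 5)*(x - 2)*(x + 1) = 0.
  ⇒ x = -1, 2, 5, 6

f''(x) = 4*x^3 - 36*x^2 + 78*x - 8
Second-derivative test at each critical point:
  f''(-1) = -126 < 0 → local maximum
  f''(2) = 36 > 0 → local minimum
  f''(5) = -18 < 0 → local maximum
  f''(6) = 28 > 0 → local minimum

Critical points: x = -1 (local maximum); x = 2 (local minimum); x = 5 (local maximum); x = 6 (local minimum)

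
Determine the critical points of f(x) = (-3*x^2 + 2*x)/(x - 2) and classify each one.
f'(x) = (-3*x^2 + 12*x - 4)/(x^2 - 4*x + 4)

Solve f'(x) = 0:
  f'(x) = -(3*x^2 - 12*x + 4)/(x - 2)^2; the denominator is positive wherever f is defined, so f'(x) = 0 ⇔ -3*x^2 + 12*x - 4 = 0.
  3*x^2 - 12*x + 4 = 0 has no rational roots; quadratic formula: x = (12 ± √96)/6.
  ⇒ x = 2 - 2*sqrt(6)/3 ≈ 0.3670, 2*sqrt(6)/3 + 2 ≈ 3.6330

f''(x) = -16/(x^3 - 6*x^2 + 12*x - 8)
Second-derivative test at each critical point:
  f''(0.3670) = 3.6742 > 0 → local minimum
  f''(3.6330) = -3.6742 < 0 → local maximum

Critical points: x = 2 - 2*sqrt(6)/3 ≈ 0.3670 (local minimum); x = 2*sqrt(6)/3 + 2 ≈ 3.6330 (local maximum)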